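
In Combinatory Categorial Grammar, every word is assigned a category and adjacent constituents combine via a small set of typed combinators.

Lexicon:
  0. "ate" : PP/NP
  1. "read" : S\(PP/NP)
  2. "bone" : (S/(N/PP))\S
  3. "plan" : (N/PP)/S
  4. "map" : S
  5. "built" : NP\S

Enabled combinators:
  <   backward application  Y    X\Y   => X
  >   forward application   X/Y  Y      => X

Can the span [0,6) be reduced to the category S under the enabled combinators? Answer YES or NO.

NO

PP/NP S\(PP/NP) (S/(N/PP))\S (N/PP)/S S NP\S
CKY chart[0,6] = {NP}; S ∉ chart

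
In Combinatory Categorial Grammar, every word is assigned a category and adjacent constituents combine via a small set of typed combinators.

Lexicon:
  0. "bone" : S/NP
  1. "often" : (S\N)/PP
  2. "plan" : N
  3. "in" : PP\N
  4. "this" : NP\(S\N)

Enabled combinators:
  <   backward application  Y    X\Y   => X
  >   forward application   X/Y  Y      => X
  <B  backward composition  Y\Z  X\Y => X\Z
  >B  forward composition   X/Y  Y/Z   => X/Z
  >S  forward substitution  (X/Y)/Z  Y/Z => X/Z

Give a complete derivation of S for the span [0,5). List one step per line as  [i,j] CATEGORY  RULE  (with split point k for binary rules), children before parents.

[0,5] S   >
  [0,1] "bone" : S/NP
  [1,5] NP   <
    [1,4] S\N   >
      [1,2] "often" : (S\N)/PP
      [2,4] PP   <
        [2,3] "plan" : N
        [3,4] "in" : PP\N
    [4,5] "this" : NP\(S\N)

[0,1] S/NP  lex  "bone"
[1,2] (S\N)/PP  lex  "often"
[2,3] N  lex  "plan"
[3,4] PP\N  lex  "in"
[2,4] PP  <  k=3
[1,4] S\N  >  k=2
[4,5] NP\(S\N)  lex  "this"
[1,5] NP  <  k=4
[0,5] S  >  k=1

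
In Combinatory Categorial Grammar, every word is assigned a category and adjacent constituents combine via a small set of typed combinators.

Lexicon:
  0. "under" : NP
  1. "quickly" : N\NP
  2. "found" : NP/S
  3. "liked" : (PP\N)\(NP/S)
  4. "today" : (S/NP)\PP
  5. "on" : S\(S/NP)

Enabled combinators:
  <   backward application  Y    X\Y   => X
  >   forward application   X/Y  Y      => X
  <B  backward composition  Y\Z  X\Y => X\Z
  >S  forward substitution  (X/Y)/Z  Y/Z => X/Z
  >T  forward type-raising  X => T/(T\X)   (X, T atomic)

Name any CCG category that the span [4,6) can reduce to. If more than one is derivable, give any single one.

[0,6] S   <
  [0,4] PP   <
    [0,2] N   <
      [0,1] "under" : NP
      [1,2] "quickly" : N\NP
    [2,4] PP\N   <
      [2,3] "found" : NP/S
      [3,4] "liked" : (PP\N)\(NP/S)
  [4,6] S\PP   <B
    [4,5] "today" : (S/NP)\PP
    [5,6] "on" : S\(S/NP)

S\PP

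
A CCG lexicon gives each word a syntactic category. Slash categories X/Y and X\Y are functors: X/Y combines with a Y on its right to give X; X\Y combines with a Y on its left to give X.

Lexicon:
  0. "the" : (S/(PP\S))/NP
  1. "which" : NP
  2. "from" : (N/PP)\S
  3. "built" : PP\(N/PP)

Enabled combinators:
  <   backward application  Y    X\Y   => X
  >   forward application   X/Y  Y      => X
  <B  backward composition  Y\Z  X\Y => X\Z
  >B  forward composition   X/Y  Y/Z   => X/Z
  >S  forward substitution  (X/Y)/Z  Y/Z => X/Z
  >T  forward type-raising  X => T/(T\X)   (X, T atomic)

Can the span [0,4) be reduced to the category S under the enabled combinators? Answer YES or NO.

[0,4] S   >
  [0,2] S/(PP\S)   >
    [0,1] "the" : (S/(PP\S))/NP
    [1,2] "which" : NP
  [2,4] PP\S   <B
    [2,3] "from" : (N/PP)\S
    [3,4] "built" : PP\(N/PP)

YES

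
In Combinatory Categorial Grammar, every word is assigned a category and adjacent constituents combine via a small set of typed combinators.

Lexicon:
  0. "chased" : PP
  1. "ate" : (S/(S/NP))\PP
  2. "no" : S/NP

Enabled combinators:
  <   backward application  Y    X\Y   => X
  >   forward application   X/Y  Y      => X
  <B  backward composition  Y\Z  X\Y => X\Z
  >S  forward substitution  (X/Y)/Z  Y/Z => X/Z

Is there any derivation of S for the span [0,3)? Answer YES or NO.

[0,3] S   >
  [0,2] S/(S/NP)   <
    [0,1] "chased" : PP
    [1,2] "ate" : (S/(S/NP))\PP
  [2,3] "no" : S/NP

YES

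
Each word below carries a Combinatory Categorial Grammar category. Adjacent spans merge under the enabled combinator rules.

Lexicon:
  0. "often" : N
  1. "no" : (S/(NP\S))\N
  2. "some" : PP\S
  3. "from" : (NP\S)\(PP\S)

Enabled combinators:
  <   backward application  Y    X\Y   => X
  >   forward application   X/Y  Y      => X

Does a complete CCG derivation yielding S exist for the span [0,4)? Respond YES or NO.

YES

[0,4] S   >
  [0,2] S/(NP\S)   <
    [0,1] "often" : N
    [1,2] "no" : (S/(NP\S))\N
  [2,4] NP\S   <
    [2,3] "some" : PP\S
    [3,4] "from" : (NP\S)\(PP\S)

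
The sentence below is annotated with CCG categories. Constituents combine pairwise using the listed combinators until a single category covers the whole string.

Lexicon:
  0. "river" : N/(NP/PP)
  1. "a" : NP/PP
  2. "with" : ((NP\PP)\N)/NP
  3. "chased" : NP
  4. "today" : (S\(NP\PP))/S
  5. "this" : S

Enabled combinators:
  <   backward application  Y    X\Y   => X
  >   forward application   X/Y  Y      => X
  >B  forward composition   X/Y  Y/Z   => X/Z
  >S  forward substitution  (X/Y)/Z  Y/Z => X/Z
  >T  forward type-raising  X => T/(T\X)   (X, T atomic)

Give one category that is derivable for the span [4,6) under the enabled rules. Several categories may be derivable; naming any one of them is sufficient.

S\(NP\PP)

[0,6] S   <
  [0,4] NP\PP   <
    [0,2] N   >
      [0,1] "river" : N/(NP/PP)
      [1,2] "a" : NP/PP
    [2,4] (NP\PP)\N   >
      [2,3] "with" : ((NP\PP)\N)/NP
      [3,4] "chased" : NP
  [4,6] S\(NP\PP)   >
    [4,5] "today" : (S\(NP\PP))/S
    [5,6] "this" : S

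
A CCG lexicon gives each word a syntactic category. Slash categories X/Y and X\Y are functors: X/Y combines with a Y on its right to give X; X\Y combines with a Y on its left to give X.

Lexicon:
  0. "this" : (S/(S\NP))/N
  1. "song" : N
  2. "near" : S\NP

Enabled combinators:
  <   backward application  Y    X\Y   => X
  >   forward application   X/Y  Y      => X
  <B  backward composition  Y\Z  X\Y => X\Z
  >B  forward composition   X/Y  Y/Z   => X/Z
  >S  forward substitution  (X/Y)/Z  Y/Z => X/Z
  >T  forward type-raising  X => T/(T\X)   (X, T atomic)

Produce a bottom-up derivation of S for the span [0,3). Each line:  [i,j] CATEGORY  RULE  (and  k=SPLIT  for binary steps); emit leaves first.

[0,3] S   >
  [0,2] S/(S\NP)   >
    [0,1] "this" : (S/(S\NP))/N
    [1,2] "song" : N
  [2,3] "near" : S\NP

[0,1] (S/(S\NP))/N  lex  "this"
[1,2] N  lex  "song"
[0,2] S/(S\NP)  >  k=1
[2,3] S\NP  lex  "near"
[0,3] S  >  k=2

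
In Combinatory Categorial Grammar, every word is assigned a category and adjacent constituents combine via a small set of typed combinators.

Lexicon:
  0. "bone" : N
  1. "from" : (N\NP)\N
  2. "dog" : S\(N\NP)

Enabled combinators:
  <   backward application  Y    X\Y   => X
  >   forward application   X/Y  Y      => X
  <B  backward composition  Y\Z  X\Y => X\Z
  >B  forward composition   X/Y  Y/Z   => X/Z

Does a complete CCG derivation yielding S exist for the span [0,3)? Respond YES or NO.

[0,3] S   <
  [0,2] N\NP   <
    [0,1] "bone" : N
    [1,2] "from" : (N\NP)\N
  [2,3] "dog" : S\(N\NP)

YES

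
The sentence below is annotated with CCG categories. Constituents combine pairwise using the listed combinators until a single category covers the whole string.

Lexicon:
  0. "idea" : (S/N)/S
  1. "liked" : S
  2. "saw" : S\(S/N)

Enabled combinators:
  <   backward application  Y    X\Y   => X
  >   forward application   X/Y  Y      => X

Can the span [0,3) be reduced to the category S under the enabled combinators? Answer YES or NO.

[0,3] S   <
  [0,2] S/N   >
    [0,1] "idea" : (S/N)/S
    [1,2] "liked" : S
  [2,3] "saw" : S\(S/N)

YES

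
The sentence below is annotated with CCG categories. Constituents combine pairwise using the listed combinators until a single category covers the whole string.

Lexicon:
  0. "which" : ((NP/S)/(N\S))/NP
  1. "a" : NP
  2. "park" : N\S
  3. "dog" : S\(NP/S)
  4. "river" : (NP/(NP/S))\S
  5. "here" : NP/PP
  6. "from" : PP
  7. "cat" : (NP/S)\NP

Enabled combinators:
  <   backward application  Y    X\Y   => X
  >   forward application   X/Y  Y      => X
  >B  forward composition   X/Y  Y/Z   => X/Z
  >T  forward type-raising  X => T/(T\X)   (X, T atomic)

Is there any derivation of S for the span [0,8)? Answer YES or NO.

((NP/S)/(N\S))/NP NP N\S S\(NP/S) (NP/(NP/S))\S NP/PP PP (NP/S)\NP
CKY chart[0,8] = {N/(N\NP), NP, NP/(NP\NP), PP/(PP\NP), S/(S\NP)}; S ∉ chart

NO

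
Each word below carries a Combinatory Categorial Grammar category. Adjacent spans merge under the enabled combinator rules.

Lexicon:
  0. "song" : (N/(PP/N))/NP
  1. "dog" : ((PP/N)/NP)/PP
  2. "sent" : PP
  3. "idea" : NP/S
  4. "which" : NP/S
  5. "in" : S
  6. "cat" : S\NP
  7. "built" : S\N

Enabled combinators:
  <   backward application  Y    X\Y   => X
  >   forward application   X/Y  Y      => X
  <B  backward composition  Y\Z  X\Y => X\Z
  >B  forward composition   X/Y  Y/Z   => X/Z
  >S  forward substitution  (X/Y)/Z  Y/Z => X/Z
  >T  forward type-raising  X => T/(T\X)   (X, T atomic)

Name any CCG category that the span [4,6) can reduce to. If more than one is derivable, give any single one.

NP

[0,8] S   <
  [0,7] N   >
    [0,4] N/S   >B
      [0,3] N/NP   >S
        [0,1] "song" : (N/(PP/N))/NP
        [1,3] (PP/N)/NP   >
          [1,2] "dog" : ((PP/N)/NP)/PP
          [2,3] "sent" : PP
      [3,4] "idea" : NP/S
    [4,7] S   <
      [4,6] NP   >
        [4,5] "which" : NP/S
        [5,6] "in" : S
      [6,7] "cat" : S\NP
  [7,8] "built" : S\N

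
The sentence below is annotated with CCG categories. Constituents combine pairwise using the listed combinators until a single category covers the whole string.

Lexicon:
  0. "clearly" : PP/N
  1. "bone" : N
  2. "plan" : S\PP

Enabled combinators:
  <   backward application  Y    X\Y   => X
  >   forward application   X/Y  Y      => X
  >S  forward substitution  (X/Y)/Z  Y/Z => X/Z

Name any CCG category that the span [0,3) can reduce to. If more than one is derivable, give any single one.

S

[0,3] S   <
  [0,2] PP   >
    [0,1] "clearly" : PP/N
    [1,2] "bone" : N
  [2,3] "plan" : S\PP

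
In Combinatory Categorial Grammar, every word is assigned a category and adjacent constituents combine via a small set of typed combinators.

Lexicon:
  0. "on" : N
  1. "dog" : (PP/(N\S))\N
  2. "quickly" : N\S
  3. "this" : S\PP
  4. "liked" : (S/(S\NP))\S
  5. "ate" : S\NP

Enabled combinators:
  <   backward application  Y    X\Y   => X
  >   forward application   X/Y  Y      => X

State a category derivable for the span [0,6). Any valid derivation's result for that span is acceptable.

S

[0,6] S   >
  [0,5] S/(S\NP)   <
    [0,4] S   <
      [0,3] PP   >
        [0,2] PP/(N\S)   <
          [0,1] "on" : N
          [1,2] "dog" : (PP/(N\S))\N
        [2,3] "quickly" : N\S
      [3,4] "this" : S\PP
    [4,5] "liked" : (S/(S\NP))\S
  [5,6] "ate" : S\NP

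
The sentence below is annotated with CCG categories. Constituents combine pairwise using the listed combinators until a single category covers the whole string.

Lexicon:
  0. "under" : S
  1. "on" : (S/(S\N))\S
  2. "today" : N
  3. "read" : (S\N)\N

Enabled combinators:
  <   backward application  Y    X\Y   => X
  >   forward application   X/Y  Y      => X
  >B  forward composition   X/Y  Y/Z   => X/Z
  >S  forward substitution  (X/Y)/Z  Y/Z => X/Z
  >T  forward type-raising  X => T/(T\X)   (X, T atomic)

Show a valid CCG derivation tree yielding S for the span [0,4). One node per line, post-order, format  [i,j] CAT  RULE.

[0,1] S  lex  "under"
[1,2] (S/(S\N))\S  lex  "on"
[0,2] S/(S\N)  <  k=1
[2,3] N  lex  "today"
[3,4] (S\N)\N  lex  "read"
[2,4] S\N  <  k=3
[0,4] S  >  k=2

[0,4] S   >
  [0,2] S/(S\N)   <
    [0,1] "under" : S
    [1,2] "on" : (S/(S\N))\S
  [2,4] S\N   <
    [2,3] "today" : N
    [3,4] "read" : (S\N)\N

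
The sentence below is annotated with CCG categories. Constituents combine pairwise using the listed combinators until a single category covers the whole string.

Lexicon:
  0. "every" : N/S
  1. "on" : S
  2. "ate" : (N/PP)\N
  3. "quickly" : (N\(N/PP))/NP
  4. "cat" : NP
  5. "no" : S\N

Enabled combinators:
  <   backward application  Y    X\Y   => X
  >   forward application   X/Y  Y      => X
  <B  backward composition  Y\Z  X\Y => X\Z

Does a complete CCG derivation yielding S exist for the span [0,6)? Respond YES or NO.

YES

[0,6] S   <
  [0,5] N   <
    [0,3] N/PP   <
      [0,2] N   >
        [0,1] "every" : N/S
        [1,2] "on" : S
      [2,3] "ate" : (N/PP)\N
    [3,5] N\(N/PP)   >
      [3,4] "quickly" : (N\(N/PP))/NP
      [4,5] "cat" : NP
  [5,6] "no" : S\N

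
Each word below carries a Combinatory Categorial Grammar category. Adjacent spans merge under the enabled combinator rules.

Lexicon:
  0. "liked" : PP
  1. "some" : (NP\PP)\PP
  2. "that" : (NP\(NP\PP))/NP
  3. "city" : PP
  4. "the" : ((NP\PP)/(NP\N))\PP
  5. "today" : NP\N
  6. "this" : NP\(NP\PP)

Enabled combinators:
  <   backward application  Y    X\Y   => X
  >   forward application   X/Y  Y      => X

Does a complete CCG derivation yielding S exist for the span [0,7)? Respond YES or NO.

PP (NP\PP)\PP (NP\(NP\PP))/NP PP ((NP\PP)/(NP\N))\PP NP\N NP\(NP\PP)
CKY chart[0,7] = {NP}; S ∉ chart

NO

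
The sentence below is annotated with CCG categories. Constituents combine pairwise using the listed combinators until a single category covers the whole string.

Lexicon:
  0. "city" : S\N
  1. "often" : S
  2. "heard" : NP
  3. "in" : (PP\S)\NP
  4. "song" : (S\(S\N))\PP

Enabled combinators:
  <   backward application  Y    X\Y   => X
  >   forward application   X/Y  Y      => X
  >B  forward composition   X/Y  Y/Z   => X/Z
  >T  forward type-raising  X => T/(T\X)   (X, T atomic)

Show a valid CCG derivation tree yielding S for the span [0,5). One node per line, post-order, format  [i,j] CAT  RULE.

[0,5] S   <
  [0,1] "city" : S\N
  [1,5] S\(S\N)   <
    [1,4] PP   <
      [1,2] "often" : S
      [2,4] PP\S   <
        [2,3] "heard" : NP
        [3,4] "in" : (PP\S)\NP
    [4,5] "song" : (S\(S\N))\PP

[0,1] S\N  lex  "city"
[1,2] S  lex  "often"
[2,3] NP  lex  "heard"
[3,4] (PP\S)\NP  lex  "in"
[2,4] PP\S  <  k=3
[1,4] PP  <  k=2
[4,5] (S\(S\N))\PP  lex  "song"
[1,5] S\(S\N)  <  k=4
[0,5] S  <  k=1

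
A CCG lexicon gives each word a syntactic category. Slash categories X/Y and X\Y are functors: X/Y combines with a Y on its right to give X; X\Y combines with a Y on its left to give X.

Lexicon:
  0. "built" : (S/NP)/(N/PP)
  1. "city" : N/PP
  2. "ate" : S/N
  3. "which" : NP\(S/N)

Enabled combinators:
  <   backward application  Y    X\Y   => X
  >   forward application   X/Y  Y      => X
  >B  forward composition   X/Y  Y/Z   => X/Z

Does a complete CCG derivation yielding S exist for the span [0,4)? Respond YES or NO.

YES

[0,4] S   >
  [0,2] S/NP   >
    [0,1] "built" : (S/NP)/(N/PP)
    [1,2] "city" : N/PP
  [2,4] NP   <
    [2,3] "ate" : S/N
    [3,4] "which" : NP\(S/N)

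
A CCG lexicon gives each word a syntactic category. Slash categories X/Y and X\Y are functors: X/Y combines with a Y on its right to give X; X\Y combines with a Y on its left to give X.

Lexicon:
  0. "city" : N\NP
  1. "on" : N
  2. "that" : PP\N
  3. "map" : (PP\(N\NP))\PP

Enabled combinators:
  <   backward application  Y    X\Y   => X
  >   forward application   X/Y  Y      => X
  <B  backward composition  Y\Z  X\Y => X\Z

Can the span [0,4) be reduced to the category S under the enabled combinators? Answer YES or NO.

N\NP N PP\N (PP\(N\NP))\PP
CKY chart[0,4] = {PP}; S ∉ chart

NO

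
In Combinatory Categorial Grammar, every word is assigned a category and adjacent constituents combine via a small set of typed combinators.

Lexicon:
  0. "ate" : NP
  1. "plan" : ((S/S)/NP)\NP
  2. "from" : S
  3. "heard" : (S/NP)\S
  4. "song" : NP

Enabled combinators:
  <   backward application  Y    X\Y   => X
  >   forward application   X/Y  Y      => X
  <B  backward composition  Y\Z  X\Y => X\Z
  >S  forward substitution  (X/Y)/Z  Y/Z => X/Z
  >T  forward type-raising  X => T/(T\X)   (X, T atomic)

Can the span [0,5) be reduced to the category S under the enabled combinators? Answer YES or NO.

[0,5] S   >
  [0,4] S/NP   >S
    [0,2] (S/S)/NP   <
      [0,1] "ate" : NP
      [1,2] "plan" : ((S/S)/NP)\NP
    [2,4] S/NP   <
      [2,3] "from" : S
      [3,4] "heard" : (S/NP)\S
  [4,5] "song" : NP

YES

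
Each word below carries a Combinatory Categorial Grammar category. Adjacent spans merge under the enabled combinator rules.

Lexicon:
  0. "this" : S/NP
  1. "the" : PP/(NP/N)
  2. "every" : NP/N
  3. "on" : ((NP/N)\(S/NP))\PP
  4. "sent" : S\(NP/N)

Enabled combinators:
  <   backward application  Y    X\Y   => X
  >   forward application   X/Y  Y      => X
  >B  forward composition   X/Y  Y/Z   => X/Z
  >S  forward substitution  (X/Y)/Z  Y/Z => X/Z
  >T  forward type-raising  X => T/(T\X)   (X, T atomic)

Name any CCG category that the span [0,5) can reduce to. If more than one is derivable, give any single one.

S

[0,5] S   <
  [0,4] NP/N   <
    [0,1] "this" : S/NP
    [1,4] (NP/N)\(S/NP)   <
      [1,3] PP   >
        [1,2] "the" : PP/(NP/N)
        [2,3] "every" : NP/N
      [3,4] "on" : ((NP/N)\(S/NP))\PP
  [4,5] "sent" : S\(NP/N)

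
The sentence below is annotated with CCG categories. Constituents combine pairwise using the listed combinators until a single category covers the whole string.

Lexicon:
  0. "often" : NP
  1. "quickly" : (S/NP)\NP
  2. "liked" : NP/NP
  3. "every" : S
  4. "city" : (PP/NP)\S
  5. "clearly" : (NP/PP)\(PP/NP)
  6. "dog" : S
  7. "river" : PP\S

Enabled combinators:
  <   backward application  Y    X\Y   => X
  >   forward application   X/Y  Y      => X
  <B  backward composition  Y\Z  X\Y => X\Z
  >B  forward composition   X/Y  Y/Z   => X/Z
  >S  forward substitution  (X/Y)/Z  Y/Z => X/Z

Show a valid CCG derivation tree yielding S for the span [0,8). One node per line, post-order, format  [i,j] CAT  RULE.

[0,1] NP  lex  "often"
[1,2] (S/NP)\NP  lex  "quickly"
[0,2] S/NP  <  k=1
[2,3] NP/NP  lex  "liked"
[3,4] S  lex  "every"
[4,5] (PP/NP)\S  lex  "city"
[3,5] PP/NP  <  k=4
[5,6] (NP/PP)\(PP/NP)  lex  "clearly"
[3,6] NP/PP  <  k=5
[2,6] NP/PP  >B  k=3
[0,6] S/PP  >B  k=2
[6,7] S  lex  "dog"
[7,8] PP\S  lex  "river"
[6,8] PP  <  k=7
[0,8] S  >  k=6

[0,8] S   >
  [0,6] S/PP   >B
    [0,2] S/NP   <
      [0,1] "often" : NP
      [1,2] "quickly" : (S/NP)\NP
    [2,6] NP/PP   >B
      [2,3] "liked" : NP/NP
      [3,6] NP/PP   <
        [3,5] PP/NP   <
          [3,4] "every" : S
          [4,5] "city" : (PP/NP)\S
        [5,6] "clearly" : (NP/PP)\(PP/NP)
  [6,8] PP   <
    [6,7] "dog" : S
    [7,8] "river" : PP\S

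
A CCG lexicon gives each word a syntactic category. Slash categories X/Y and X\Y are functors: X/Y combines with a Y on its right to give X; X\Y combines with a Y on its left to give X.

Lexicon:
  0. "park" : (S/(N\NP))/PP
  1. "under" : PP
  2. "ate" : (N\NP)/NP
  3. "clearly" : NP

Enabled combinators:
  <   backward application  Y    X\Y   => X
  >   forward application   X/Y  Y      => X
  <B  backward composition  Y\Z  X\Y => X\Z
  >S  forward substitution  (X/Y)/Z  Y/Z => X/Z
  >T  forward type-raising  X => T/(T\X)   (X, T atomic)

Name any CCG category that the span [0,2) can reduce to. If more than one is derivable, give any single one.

S/(N\NP)

[0,4] S   >
  [0,2] S/(N\NP)   >
    [0,1] "park" : (S/(N\NP))/PP
    [1,2] "under" : PP
  [2,4] N\NP   >
    [2,3] "ate" : (N\NP)/NP
    [3,4] "clearly" : NP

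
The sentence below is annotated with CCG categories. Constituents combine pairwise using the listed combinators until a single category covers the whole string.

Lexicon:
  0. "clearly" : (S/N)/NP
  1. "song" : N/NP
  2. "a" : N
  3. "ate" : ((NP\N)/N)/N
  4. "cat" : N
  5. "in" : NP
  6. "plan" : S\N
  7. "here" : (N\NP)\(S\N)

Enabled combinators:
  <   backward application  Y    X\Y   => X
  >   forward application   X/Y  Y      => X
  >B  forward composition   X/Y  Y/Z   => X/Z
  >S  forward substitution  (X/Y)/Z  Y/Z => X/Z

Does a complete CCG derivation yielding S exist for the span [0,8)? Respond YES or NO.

YES

[0,8] S   >
  [0,2] S/NP   >S
    [0,1] "clearly" : (S/N)/NP
    [1,2] "song" : N/NP
  [2,8] NP   <
    [2,3] "a" : N
    [3,8] NP\N   >
      [3,5] (NP\N)/N   >
        [3,4] "ate" : ((NP\N)/N)/N
        [4,5] "cat" : N
      [5,8] N   <
        [5,6] "in" : NP
        [6,8] N\NP   <
          [6,7] "plan" : S\N
          [7,8] "here" : (N\NP)\(S\N)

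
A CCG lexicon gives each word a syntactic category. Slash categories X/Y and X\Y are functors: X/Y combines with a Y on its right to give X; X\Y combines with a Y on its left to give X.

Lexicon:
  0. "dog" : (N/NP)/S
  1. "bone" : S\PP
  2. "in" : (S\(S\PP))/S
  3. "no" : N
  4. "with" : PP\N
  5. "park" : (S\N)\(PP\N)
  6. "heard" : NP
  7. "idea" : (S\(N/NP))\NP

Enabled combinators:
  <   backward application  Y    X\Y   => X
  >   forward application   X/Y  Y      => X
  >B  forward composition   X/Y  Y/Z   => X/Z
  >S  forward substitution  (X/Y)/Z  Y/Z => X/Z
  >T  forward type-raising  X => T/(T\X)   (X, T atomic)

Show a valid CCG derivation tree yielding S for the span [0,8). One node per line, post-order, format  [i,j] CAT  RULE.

[0,8] S   <
  [0,6] N/NP   >
    [0,1] "dog" : (N/NP)/S
    [1,6] S   <
      [1,2] "bone" : S\PP
      [2,6] S\(S\PP)   >
        [2,3] "in" : (S\(S\PP))/S
        [3,6] S   >
          [3,4] S/(S\N)   >T
            [3,4] "no" : N
          [4,6] S\N   <
            [4,5] "with" : PP\N
            [5,6] "park" : (S\N)\(PP\N)
  [6,8] S\(N/NP)   <
    [6,7] "heard" : NP
    [7,8] "idea" : (S\(N/NP))\NP

[0,1] (N/NP)/S  lex  "dog"
[1,2] S\PP  lex  "bone"
[2,3] (S\(S\PP))/S  lex  "in"
[3,4] N  lex  "no"
[3,4] S/(S\N)  >T
[4,5] PP\N  lex  "with"
[5,6] (S\N)\(PP\N)  lex  "park"
[4,6] S\N  <  k=5
[3,6] S  >  k=4
[2,6] S\(S\PP)  >  k=3
[1,6] S  <  k=2
[0,6] N/NP  >  k=1
[6,7] NP  lex  "heard"
[7,8] (S\(N/NP))\NP  lex  "idea"
[6,8] S\(N/NP)  <  k=7
[0,8] S  <  k=6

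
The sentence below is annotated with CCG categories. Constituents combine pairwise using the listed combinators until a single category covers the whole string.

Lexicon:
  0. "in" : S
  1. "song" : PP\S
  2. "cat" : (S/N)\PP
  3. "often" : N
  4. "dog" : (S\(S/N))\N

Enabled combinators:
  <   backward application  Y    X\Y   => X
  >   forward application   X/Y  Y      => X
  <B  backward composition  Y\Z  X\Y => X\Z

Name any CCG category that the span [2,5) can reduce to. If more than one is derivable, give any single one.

[0,5] S   <
  [0,2] PP   <
    [0,1] "in" : S
    [1,2] "song" : PP\S
  [2,5] S\PP   <B
    [2,3] "cat" : (S/N)\PP
    [3,5] S\(S/N)   <
      [3,4] "often" : N
      [4,5] "dog" : (S\(S/N))\N

S\PP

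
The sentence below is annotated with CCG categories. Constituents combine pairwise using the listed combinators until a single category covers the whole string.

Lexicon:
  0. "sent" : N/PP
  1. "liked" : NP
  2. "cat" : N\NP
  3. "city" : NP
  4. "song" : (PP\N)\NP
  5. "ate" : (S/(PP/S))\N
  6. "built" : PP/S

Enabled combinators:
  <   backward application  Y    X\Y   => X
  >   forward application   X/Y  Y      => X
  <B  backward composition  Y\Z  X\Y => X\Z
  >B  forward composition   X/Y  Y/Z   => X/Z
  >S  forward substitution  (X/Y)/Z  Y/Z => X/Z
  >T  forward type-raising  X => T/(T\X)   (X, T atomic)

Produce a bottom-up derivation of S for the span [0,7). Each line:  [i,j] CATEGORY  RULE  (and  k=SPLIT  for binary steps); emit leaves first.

[0,1] N/PP  lex  "sent"
[1,2] NP  lex  "liked"
[1,2] PP/(PP\NP)  >T
[2,3] N\NP  lex  "cat"
[3,4] NP  lex  "city"
[4,5] (PP\N)\NP  lex  "song"
[3,5] PP\N  <  k=4
[2,5] PP\NP  <B  k=3
[1,5] PP  >  k=2
[0,5] N  >  k=1
[5,6] (S/(PP/S))\N  lex  "ate"
[0,6] S/(PP/S)  <  k=5
[6,7] PP/S  lex  "built"
[0,7] S  >  k=6

[0,7] S   >
  [0,6] S/(PP/S)   <
    [0,5] N   >
      [0,1] "sent" : N/PP
      [1,5] PP   >
        [1,2] PP/(PP\NP)   >T
          [1,2] "liked" : NP
        [2,5] PP\NP   <B
          [2,3] "cat" : N\NP
          [3,5] PP\N   <
            [3,4] "city" : NP
            [4,5] "song" : (PP\N)\NP
    [5,6] "ate" : (S/(PP/S))\N
  [6,7] "built" : PP/S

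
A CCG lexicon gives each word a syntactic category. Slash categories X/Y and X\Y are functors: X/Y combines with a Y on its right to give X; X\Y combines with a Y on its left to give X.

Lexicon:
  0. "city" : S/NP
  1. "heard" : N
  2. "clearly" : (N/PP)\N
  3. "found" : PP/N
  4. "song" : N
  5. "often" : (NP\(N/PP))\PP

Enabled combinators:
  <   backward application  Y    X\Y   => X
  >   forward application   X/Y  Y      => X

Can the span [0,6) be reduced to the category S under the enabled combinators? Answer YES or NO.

YES

[0,6] S   >
  [0,1] "city" : S/NP
  [1,6] NP   <
    [1,3] N/PP   <
      [1,2] "heard" : N
      [2,3] "clearly" : (N/PP)\N
    [3,6] NP\(N/PP)   <
      [3,5] PP   >
        [3,4] "found" : PP/N
        [4,5] "song" : N
      [5,6] "often" : (NP\(N/PP))\PP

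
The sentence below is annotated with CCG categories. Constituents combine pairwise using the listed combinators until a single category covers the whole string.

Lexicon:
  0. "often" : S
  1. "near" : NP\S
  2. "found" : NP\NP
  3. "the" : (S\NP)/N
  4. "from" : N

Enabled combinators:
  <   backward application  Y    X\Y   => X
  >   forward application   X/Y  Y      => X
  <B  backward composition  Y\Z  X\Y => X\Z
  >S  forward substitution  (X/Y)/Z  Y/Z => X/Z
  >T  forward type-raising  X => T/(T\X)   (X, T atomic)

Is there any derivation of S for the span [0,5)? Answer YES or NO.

[0,5] S   <
  [0,2] NP   >
    [0,1] NP/(NP\S)   >T
      [0,1] "often" : S
    [1,2] "near" : NP\S
  [2,5] S\NP   <B
    [2,3] "found" : NP\NP
    [3,5] S\NP   >
      [3,4] "the" : (S\NP)/N
      [4,5] "from" : N

YES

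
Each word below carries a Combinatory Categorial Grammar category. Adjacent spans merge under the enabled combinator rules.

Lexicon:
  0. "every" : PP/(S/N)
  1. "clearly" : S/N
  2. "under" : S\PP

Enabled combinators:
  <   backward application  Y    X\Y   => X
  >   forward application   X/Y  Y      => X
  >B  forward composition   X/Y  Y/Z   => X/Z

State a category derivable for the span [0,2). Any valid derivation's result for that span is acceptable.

[0,3] S   <
  [0,2] PP   >
    [0,1] "every" : PP/(S/N)
    [1,2] "clearly" : S/N
  [2,3] "under" : S\PP

PP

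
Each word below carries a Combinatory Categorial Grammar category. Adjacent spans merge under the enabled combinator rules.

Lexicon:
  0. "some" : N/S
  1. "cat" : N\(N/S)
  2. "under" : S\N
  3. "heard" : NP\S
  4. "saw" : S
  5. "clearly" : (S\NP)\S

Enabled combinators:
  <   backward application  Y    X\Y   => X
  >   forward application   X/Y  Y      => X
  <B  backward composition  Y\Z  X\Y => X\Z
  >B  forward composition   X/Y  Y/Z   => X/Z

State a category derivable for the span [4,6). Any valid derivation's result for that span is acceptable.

S\NP

[0,6] S   <
  [0,4] NP   <
    [0,3] S   <
      [0,2] N   <
        [0,1] "some" : N/S
        [1,2] "cat" : N\(N/S)
      [2,3] "under" : S\N
    [3,4] "heard" : NP\S
  [4,6] S\NP   <
    [4,5] "saw" : S
    [5,6] "clearly" : (S\NP)\S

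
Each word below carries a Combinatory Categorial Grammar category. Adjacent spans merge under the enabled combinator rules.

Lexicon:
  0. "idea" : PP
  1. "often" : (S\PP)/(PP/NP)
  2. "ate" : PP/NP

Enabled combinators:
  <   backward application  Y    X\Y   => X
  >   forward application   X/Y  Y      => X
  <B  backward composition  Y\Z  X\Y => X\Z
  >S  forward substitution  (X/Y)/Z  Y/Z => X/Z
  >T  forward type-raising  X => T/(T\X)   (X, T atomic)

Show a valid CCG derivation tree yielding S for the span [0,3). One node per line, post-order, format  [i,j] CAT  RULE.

[0,1] PP  lex  "idea"
[1,2] (S\PP)/(PP/NP)  lex  "often"
[2,3] PP/NP  lex  "ate"
[1,3] S\PP  >  k=2
[0,3] S  <  k=1

[0,3] S   <
  [0,1] "idea" : PP
  [1,3] S\PP   >
    [1,2] "often" : (S\PP)/(PP/NP)
    [2,3] "ate" : PP/NP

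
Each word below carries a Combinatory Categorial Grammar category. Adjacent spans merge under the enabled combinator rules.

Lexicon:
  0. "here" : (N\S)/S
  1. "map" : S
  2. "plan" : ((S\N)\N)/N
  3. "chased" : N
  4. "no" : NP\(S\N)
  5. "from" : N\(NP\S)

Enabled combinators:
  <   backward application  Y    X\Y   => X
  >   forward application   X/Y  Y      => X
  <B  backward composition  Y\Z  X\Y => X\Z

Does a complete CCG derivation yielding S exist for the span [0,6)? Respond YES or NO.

(N\S)/S S ((S\N)\N)/N N NP\(S\N) N\(NP\S)
CKY chart[0,6] = {N}; S ∉ chart

NO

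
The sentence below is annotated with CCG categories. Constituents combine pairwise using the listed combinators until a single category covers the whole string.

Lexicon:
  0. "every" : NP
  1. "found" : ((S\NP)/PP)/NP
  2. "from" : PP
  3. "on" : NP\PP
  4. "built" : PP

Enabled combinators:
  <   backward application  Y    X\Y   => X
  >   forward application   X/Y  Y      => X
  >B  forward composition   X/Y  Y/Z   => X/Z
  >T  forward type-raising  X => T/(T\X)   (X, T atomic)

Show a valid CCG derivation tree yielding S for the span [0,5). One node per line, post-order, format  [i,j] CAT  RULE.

[0,1] NP  lex  "every"
[1,2] ((S\NP)/PP)/NP  lex  "found"
[2,3] PP  lex  "from"
[2,3] NP/(NP\PP)  >T
[3,4] NP\PP  lex  "on"
[2,4] NP  >  k=3
[1,4] (S\NP)/PP  >  k=2
[4,5] PP  lex  "built"
[1,5] S\NP  >  k=4
[0,5] S  <  k=1

[0,5] S   <
  [0,1] "every" : NP
  [1,5] S\NP   >
    [1,4] (S\NP)/PP   >
      [1,2] "found" : ((S\NP)/PP)/NP
      [2,4] NP   >
        [2,3] NP/(NP\PP)   >T
          [2,3] "from" : PP
        [3,4] "on" : NP\PP
    [4,5] "built" : PP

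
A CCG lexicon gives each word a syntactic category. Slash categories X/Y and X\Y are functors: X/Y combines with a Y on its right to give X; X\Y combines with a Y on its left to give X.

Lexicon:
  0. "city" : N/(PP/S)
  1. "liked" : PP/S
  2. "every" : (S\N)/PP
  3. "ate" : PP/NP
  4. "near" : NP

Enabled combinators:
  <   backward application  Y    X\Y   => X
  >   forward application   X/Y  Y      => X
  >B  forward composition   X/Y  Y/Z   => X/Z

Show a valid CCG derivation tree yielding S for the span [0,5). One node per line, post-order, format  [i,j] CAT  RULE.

[0,1] N/(PP/S)  lex  "city"
[1,2] PP/S  lex  "liked"
[0,2] N  >  k=1
[2,3] (S\N)/PP  lex  "every"
[3,4] PP/NP  lex  "ate"
[4,5] NP  lex  "near"
[3,5] PP  >  k=4
[2,5] S\N  >  k=3
[0,5] S  <  k=2

[0,5] S   <
  [0,2] N   >
    [0,1] "city" : N/(PP/S)
    [1,2] "liked" : PP/S
  [2,5] S\N   >
    [2,3] "every" : (S\N)/PP
    [3,5] PP   >
      [3,4] "ate" : PP/NP
      [4,5] "near" : NP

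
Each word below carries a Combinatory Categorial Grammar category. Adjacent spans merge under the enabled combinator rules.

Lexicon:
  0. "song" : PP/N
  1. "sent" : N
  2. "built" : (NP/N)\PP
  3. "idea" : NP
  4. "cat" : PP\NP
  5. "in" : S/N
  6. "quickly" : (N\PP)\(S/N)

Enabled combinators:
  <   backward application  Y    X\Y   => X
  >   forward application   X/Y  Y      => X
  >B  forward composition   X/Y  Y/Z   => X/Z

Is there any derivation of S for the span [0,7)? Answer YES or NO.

NO

PP/N N (NP/N)\PP NP PP\NP S/N (N\PP)\(S/N)
CKY chart[0,7] = {NP}; S ∉ chart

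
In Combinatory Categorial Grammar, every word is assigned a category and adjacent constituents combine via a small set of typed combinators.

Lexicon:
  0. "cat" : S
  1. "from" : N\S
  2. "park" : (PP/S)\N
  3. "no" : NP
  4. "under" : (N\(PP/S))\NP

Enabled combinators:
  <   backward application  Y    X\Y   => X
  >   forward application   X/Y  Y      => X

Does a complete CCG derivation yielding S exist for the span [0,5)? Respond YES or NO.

S N\S (PP/S)\N NP (N\(PP/S))\NP
CKY chart[0,5] = {N}; S ∉ chart

NO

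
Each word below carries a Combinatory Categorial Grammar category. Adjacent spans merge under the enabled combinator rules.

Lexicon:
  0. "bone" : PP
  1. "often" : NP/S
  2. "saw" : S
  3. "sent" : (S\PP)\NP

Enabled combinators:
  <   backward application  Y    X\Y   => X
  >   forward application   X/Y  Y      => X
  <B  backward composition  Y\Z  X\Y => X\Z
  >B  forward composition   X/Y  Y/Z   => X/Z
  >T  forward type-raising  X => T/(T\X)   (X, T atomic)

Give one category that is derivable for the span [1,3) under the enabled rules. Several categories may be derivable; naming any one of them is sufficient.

NP

[0,4] S   <
  [0,1] "bone" : PP
  [1,4] S\PP   <
    [1,3] NP   >
      [1,2] "often" : NP/S
      [2,3] "saw" : S
    [3,4] "sent" : (S\PP)\NP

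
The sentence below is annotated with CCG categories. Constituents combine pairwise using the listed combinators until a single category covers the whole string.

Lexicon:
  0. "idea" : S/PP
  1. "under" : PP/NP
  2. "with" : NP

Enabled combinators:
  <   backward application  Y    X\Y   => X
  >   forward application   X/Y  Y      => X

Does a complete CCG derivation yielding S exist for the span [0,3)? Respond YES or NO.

YES

[0,3] S   >
  [0,1] "idea" : S/PP
  [1,3] PP   >
    [1,2] "under" : PP/NP
    [2,3] "with" : NP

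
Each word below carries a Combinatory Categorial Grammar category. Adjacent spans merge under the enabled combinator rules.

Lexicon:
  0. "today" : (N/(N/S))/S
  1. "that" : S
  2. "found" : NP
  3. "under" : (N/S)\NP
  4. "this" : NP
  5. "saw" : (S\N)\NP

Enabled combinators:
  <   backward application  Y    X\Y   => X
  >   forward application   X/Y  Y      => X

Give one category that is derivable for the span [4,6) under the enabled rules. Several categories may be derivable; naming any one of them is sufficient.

[0,6] S   <
  [0,4] N   >
    [0,2] N/(N/S)   >
      [0,1] "today" : (N/(N/S))/S
      [1,2] "that" : S
    [2,4] N/S   <
      [2,3] "found" : NP
      [3,4] "under" : (N/S)\NP
  [4,6] S\N   <
    [4,5] "this" : NP
    [5,6] "saw" : (S\N)\NP

S\N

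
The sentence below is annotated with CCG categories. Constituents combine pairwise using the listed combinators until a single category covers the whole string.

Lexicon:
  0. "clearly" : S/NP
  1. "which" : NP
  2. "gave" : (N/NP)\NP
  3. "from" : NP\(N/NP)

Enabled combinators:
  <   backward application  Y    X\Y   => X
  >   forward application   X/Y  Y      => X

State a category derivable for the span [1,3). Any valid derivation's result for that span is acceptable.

N/NP

[0,4] S   >
  [0,1] "clearly" : S/NP
  [1,4] NP   <
    [1,3] N/NP   <
      [1,2] "which" : NP
      [2,3] "gave" : (N/NP)\NP
    [3,4] "from" : NP\(N/NP)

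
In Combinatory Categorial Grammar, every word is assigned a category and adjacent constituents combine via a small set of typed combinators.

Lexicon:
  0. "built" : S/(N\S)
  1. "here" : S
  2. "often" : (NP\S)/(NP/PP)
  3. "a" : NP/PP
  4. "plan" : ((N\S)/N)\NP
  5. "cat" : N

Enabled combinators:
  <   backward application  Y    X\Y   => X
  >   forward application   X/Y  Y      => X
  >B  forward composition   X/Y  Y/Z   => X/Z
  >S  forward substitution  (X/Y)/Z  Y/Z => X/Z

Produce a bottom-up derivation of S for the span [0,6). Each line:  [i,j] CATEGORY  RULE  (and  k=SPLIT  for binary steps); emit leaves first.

[0,6] S   >
  [0,1] "built" : S/(N\S)
  [1,6] N\S   >
    [1,5] (N\S)/N   <
      [1,4] NP   <
        [1,2] "here" : S
        [2,4] NP\S   >
          [2,3] "often" : (NP\S)/(NP/PP)
          [3,4] "a" : NP/PP
      [4,5] "plan" : ((N\S)/N)\NP
    [5,6] "cat" : N

[0,1] S/(N\S)  lex  "built"
[1,2] S  lex  "here"
[2,3] (NP\S)/(NP/PP)  lex  "often"
[3,4] NP/PP  lex  "a"
[2,4] NP\S  >  k=3
[1,4] NP  <  k=2
[4,5] ((N\S)/N)\NP  lex  "plan"
[1,5] (N\S)/N  <  k=4
[5,6] N  lex  "cat"
[1,6] N\S  >  k=5
[0,6] S  >  k=1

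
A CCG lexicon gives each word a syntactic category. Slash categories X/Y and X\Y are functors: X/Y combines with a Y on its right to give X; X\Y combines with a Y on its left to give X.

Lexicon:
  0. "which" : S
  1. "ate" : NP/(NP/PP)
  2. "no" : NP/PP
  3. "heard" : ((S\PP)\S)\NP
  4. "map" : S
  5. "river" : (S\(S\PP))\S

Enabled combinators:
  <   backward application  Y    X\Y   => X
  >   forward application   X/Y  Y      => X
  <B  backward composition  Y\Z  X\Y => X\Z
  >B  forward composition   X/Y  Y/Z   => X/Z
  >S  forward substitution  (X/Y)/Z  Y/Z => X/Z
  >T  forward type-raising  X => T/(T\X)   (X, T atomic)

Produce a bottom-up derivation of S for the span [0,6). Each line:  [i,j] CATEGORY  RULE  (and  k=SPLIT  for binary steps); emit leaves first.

[0,6] S   <
  [0,4] S\PP   <
    [0,1] "which" : S
    [1,4] (S\PP)\S   <
      [1,3] NP   >
        [1,2] "ate" : NP/(NP/PP)
        [2,3] "no" : NP/PP
      [3,4] "heard" : ((S\PP)\S)\NP
  [4,6] S\(S\PP)   <
    [4,5] "map" : S
    [5,6] "river" : (S\(S\PP))\S

[0,1] S  lex  "which"
[1,2] NP/(NP/PP)  lex  "ate"
[2,3] NP/PP  lex  "no"
[1,3] NP  >  k=2
[3,4] ((S\PP)\S)\NP  lex  "heard"
[1,4] (S\PP)\S  <  k=3
[0,4] S\PP  <  k=1
[4,5] S  lex  "map"
[5,6] (S\(S\PP))\S  lex  "river"
[4,6] S\(S\PP)  <  k=5
[0,6] S  <  k=4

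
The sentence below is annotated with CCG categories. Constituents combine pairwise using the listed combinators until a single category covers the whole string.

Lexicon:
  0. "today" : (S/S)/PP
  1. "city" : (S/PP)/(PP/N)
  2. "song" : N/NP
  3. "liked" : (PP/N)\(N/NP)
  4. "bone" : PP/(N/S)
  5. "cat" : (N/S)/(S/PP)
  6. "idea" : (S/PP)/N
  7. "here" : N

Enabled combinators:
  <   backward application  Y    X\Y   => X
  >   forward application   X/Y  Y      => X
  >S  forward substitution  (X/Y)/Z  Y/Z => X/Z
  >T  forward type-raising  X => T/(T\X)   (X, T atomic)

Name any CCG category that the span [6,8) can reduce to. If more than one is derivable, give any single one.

S/PP

[0,8] S   >
  [0,4] S/PP   >S
    [0,1] "today" : (S/S)/PP
    [1,4] S/PP   >
      [1,2] "city" : (S/PP)/(PP/N)
      [2,4] PP/N   <
        [2,3] "song" : N/NP
        [3,4] "liked" : (PP/N)\(N/NP)
  [4,8] PP   >
    [4,5] "bone" : PP/(N/S)
    [5,8] N/S   >
      [5,6] "cat" : (N/S)/(S/PP)
      [6,8] S/PP   >
        [6,7] "idea" : (S/PP)/N
        [7,8] "here" : N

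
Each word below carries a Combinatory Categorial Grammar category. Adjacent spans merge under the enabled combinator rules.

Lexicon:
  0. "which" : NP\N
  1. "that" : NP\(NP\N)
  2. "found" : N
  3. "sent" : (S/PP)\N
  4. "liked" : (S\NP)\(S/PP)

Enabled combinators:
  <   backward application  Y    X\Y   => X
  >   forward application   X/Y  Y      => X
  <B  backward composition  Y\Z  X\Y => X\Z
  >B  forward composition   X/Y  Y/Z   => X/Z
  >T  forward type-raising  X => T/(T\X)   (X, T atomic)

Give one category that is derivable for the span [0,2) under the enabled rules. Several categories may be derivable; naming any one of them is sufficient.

[0,5] S   <
  [0,2] NP   <
    [0,1] "which" : NP\N
    [1,2] "that" : NP\(NP\N)
  [2,5] S\NP   <
    [2,4] S/PP   <
      [2,3] "found" : N
      [3,4] "sent" : (S/PP)\N
    [4,5] "liked" : (S\NP)\(S/PP)

NP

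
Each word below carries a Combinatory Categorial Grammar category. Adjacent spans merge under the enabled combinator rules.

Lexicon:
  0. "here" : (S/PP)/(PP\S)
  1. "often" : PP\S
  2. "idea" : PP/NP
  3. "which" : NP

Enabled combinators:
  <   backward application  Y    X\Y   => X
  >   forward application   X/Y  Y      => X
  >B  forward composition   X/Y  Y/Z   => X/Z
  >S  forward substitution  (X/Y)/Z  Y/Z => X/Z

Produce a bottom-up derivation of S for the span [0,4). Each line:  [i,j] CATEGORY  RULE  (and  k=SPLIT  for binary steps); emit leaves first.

[0,4] S   >
  [0,2] S/PP   >
    [0,1] "here" : (S/PP)/(PP\S)
    [1,2] "often" : PP\S
  [2,4] PP   >
    [2,3] "idea" : PP/NP
    [3,4] "which" : NP

[0,1] (S/PP)/(PP\S)  lex  "here"
[1,2] PP\S  lex  "often"
[0,2] S/PP  >  k=1
[2,3] PP/NP  lex  "idea"
[3,4] NP  lex  "which"
[2,4] PP  >  k=3
[0,4] S  >  k=2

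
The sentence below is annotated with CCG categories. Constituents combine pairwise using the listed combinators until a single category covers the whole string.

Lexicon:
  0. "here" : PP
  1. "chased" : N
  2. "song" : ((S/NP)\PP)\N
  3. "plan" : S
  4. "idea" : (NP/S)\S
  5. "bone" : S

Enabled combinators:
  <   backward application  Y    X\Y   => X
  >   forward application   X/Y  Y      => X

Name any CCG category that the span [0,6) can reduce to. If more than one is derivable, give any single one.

S

[0,6] S   >
  [0,3] S/NP   <
    [0,1] "here" : PP
    [1,3] (S/NP)\PP   <
      [1,2] "chased" : N
      [2,3] "song" : ((S/NP)\PP)\N
  [3,6] NP   >
    [3,5] NP/S   <
      [3,4] "plan" : S
      [4,5] "idea" : (NP/S)\S
    [5,6] "bone" : S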